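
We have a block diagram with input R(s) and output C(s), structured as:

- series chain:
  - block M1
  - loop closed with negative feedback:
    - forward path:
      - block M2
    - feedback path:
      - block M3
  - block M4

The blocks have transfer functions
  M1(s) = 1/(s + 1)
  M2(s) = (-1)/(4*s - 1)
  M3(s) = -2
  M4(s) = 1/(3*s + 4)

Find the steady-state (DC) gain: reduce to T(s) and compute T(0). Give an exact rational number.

Answer: -1/4

Working:
1. collapse the loop (M2 forward, M3 return) gives (-1)/(4*s + 1)
2. reduce the series chain M1, [M2/(1+M2*M3)], M4 gives (-1)/(12*s^3 + 31*s^2 + 23*s + 4)
Evaluating the step-2 result (the overall T(s)) at s = 0 gives T(0) = -1/4.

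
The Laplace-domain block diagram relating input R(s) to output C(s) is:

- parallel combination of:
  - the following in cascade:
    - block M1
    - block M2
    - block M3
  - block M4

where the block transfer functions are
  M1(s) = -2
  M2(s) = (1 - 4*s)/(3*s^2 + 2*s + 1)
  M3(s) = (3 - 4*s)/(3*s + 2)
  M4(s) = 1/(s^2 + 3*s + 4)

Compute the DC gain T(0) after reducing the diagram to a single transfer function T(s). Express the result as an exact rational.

(1) cascade M1, M2, M3 gives (-32*s^2 + 32*s - 6)/(9*s^3 + 12*s^2 + 7*s + 2)
(2) sum the parallel branches (M1*M2*M3), M4 gives (-32*s^4 - 55*s^3 - 26*s^2 + 117*s - 22)/(9*s^5 + 39*s^4 + 79*s^3 + 71*s^2 + 34*s + 8)
The step-2 result is T(s). Setting s = 0: T(0) = -22/8 = -11/4.

Answer: -11/4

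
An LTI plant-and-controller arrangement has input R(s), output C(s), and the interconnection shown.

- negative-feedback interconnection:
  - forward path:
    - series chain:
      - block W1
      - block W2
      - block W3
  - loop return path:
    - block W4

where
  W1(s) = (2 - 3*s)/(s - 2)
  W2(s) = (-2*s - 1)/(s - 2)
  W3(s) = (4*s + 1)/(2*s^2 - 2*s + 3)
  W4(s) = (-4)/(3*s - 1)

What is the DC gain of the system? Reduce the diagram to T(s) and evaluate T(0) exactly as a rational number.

Step 1: cascade W1, W2, W3 gives (24*s^3 + 2*s^2 - 9*s - 2)/(2*s^4 - 10*s^3 + 19*s^2 - 20*s + 12)
Step 2: apply the feedback formula to (W1*W2*W3), W4 gives (72*s^4 - 18*s^3 - 29*s^2 + 3*s + 2)/(6*s^5 - 32*s^4 - 29*s^3 - 87*s^2 + 92*s - 4)
Step 2 gives the overall T(s). Then T(0) = 2/(-4) = -1/2.

Hence the answer: -1/2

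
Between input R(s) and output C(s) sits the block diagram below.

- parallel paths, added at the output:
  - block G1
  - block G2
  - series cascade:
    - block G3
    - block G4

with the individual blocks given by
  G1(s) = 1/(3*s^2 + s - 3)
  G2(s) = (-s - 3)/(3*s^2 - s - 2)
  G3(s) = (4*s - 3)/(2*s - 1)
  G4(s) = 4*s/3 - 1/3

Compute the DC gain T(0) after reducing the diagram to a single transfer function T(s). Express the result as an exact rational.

Answer: 1/6

Working:
Step 1. series reduction of G3, G4 -> (16*s^2 - 16*s + 3)/(6*s - 3)
Step 2. parallel reduction of G1, G2, (G3*G4) -> (144*s^6 - 144*s^5 - 247*s^4 + 239*s^3 + 47*s^2 - 48*s - 3)/(54*s^5 - 27*s^4 - 96*s^3 + 54*s^2 + 33*s - 18)
DC gain: substitute s = 0 into T(s) from step 2: T(0) = -3/(-18) = 1/6.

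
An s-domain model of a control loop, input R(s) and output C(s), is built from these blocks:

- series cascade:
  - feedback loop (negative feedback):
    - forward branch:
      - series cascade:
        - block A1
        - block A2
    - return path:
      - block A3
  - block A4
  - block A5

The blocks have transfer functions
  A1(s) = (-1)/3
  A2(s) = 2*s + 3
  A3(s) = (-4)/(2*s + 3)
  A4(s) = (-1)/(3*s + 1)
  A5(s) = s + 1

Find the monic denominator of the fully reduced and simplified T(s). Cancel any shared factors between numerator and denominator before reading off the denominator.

Step 1. multiply A1, A2 (series) = -2*s/3 - 1
Step 2. apply the feedback formula to (A1*A2), A3 = -2*s/7 - 3/7
Step 3. series reduction of [(A1*A2)/(1+(A1*A2)*A3)], A4, A5 = (2*s^2 + 5*s + 3)/(21*s + 7)
That last expression is T(s), already simplified. Scaling its denominator by 1/21 (the reciprocal of the leading coefficient) yields the monic denominator.

Answer: s + 1/3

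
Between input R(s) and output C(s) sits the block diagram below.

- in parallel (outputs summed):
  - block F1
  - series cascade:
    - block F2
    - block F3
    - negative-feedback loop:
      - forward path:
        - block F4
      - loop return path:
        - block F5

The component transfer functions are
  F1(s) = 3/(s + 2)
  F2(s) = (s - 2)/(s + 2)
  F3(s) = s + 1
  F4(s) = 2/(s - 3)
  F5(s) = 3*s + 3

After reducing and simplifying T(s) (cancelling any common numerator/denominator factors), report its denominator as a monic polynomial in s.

1. collapse the loop (F4 forward, F5 return); result 2/(7*s + 3)
2. cascade F2, F3, [F4/(1+F4*F5)]; result (2*s^2 - 2*s - 4)/(7*s^2 + 17*s + 6)
3. sum the parallel branches F1, (F2*F3*[F4/(1+F4*F5)]); result (2*s^2 + 19*s + 5)/(7*s^2 + 17*s + 6)
The result of step 3 is T(s) in lowest terms. Its denominator has leading coefficient 7; dividing the denominator through by 7 makes it monic.

Final answer: s^2 + 17*s/7 + 6/7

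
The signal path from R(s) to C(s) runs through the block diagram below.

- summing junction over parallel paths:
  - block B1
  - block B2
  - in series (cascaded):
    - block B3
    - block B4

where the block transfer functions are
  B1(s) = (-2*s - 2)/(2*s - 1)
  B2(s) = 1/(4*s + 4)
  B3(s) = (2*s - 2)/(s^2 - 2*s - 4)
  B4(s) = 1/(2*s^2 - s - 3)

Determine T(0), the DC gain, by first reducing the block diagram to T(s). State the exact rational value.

(1) multiply B3, B4 (series) gives (2*s - 2)/(2*s^4 - 5*s^3 - 9*s^2 + 10*s + 12)
(2) reduce the parallel group B1, B2, (B3*B4) gives (-16*s^5 + 28*s^4 + 96*s^3 + 11*s^2 - 174*s - 100)/(16*s^5 - 48*s^4 - 52*s^3 + 116*s^2 + 56*s - 48)
That last expression is T(s); at s = 0 only the constant terms survive, so T(0) = -100/(-48) = 25/12.

Final answer: 25/12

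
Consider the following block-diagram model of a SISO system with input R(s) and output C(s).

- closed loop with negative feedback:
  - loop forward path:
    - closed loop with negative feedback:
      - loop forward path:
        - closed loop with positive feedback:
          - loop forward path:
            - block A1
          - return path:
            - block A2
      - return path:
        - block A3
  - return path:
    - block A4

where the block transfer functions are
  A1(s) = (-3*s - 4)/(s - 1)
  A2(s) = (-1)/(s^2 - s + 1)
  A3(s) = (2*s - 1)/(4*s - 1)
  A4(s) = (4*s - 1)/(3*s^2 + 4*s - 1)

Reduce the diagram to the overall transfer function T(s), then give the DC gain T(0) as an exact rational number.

Answer: 4/13

Working:
Step 1. apply the feedback formula to A1, A2 -> (-3*s^3 - s^2 + s - 4)/(s^3 - 2*s^2 - s - 5)
Step 2. close the feedback loop around [A1/(1-A1*A2)], A3 -> (12*s^4 + s^3 - 5*s^2 + 17*s - 4)/(2*s^4 + 8*s^3 - s^2 + 28*s - 9)
Step 3. apply the feedback formula to [[A1/(1-A1*A2)]/(1+[A1/(1-A1*A2)]*A3)], A4 -> (36*s^6 + 51*s^5 - 23*s^4 + 30*s^3 + 61*s^2 - 33*s + 4)/(6*s^6 + 80*s^5 + 19*s^4 + 51*s^3 + 159*s^2 - 97*s + 13)
DC gain: substitute s = 0 into T(s) from step 3: T(0) = 4/13.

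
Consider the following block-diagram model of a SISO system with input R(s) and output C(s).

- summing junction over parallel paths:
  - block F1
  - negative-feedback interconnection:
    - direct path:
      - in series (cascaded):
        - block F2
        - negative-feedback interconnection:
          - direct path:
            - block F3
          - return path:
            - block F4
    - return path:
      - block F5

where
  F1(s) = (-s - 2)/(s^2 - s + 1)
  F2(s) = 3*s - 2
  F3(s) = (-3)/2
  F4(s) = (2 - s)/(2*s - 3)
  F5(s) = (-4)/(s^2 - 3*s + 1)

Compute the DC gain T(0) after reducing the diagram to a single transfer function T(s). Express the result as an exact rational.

The answer is -23/10.

Reasoning:
[1] close the feedback loop around F3, F4 -> (9 - 6*s)/(7*s - 12)
[2] combine F2, [F3/(1+F3*F4)] in series -> (-18*s^2 + 39*s - 18)/(7*s - 12)
[3] apply the feedback formula to (F2*[F3/(1+F3*F4)]), F5 -> (-18*s^4 + 93*s^3 - 153*s^2 + 93*s - 18)/(7*s^3 + 39*s^2 - 113*s + 60)
[4] add F1, [(F2*[F3/(1+F3*F4)])/(1+(F2*[F3/(1+F3*F4)])*F5)] (parallel) -> (-18*s^6 + 111*s^5 - 271*s^4 + 286*s^3 - 229*s^2 + 277*s - 138)/(7*s^5 + 32*s^4 - 145*s^3 + 212*s^2 - 173*s + 60)
Evaluating the step-4 result (the overall T(s)) at s = 0 gives T(0) = -138/60 = -23/10.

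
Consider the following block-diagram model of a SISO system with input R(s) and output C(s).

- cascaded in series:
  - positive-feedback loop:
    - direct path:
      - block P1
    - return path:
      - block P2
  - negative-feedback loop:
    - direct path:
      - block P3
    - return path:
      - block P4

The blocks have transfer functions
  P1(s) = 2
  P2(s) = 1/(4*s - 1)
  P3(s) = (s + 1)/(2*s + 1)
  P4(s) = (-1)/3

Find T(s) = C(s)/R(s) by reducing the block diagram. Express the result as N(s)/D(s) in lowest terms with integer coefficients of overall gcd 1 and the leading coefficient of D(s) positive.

Step 1: collapse the loop (P1 forward, P2 return); result (8*s - 2)/(4*s - 3)
Step 2: collapse the loop (P3 forward, P4 return); result (3*s + 3)/(5*s + 2)
Step 3: multiply [P1/(1-P1*P2)], [P3/(1+P3*P4)] (series): this yields T(s), and no further normalization is needed

Final answer: (24*s^2 + 18*s - 6)/(20*s^2 - 7*s - 6)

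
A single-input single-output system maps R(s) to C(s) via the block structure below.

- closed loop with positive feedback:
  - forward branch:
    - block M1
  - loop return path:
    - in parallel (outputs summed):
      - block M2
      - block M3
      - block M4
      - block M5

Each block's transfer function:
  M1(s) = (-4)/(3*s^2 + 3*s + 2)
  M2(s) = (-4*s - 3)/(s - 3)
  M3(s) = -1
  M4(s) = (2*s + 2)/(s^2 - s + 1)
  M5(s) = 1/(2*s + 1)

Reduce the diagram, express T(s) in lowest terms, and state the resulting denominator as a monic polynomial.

Reducing step by step:

1. add M2, M3, M4, M5 (parallel) gives (-10*s^4 + 10*s^3 - 15*s^2 - 17*s - 9)/(2*s^4 - 7*s^3 + 4*s^2 - 2*s - 3)
2. feedback reduction of M1, (M2+M3+M4+M5) gives (-8*s^4 + 28*s^3 - 16*s^2 + 8*s + 12)/(6*s^6 - 15*s^5 - 45*s^4 + 32*s^3 - 67*s^2 - 81*s - 42)
The result of step 2 is T(s) in lowest terms. Its denominator has leading coefficient 6; dividing the denominator through by 6 makes it monic.

Answer: s^6 - 5*s^5/2 - 15*s^4/2 + 16*s^3/3 - 67*s^2/6 - 27*s/2 - 7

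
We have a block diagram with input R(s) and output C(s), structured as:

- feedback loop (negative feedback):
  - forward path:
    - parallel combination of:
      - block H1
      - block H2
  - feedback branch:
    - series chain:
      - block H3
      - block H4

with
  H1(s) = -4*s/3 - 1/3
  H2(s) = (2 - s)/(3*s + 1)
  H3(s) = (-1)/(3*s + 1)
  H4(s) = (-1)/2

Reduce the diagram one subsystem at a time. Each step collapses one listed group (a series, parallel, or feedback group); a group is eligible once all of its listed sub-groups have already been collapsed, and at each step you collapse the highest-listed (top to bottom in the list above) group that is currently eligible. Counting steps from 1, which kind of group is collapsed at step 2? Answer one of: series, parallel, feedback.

The answer is series.

Reasoning:
Step 1: combine H1, H2 in parallel
Step 2: combine H3, H4 in series
Step 3: collapse the loop ((H1+H2) forward, (H3*H4) return)
The group at step 2 is a series group.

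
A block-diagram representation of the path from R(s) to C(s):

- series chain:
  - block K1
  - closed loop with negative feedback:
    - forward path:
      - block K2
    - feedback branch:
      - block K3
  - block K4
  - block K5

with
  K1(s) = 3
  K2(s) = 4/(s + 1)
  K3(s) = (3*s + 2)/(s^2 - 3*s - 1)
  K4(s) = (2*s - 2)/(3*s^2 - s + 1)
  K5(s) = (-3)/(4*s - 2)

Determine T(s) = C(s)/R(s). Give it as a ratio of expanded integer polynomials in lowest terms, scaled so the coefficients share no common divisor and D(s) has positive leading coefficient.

First reduce the diagram to T(s).

1. reduce the feedback loop with forward K2 and return K3 gives (4*s^2 - 12*s - 4)/(s^3 - 2*s^2 + 8*s + 7)
2. series reduction of K1, [K2/(1+K2*K3)], K4, K5 - this is the overall T(s), already in the required normalized form

Answer: (-36*s^3 + 144*s^2 - 72*s - 36)/(6*s^6 - 17*s^5 + 61*s^4 - 5*s^3 - 9*s^2 + 13*s - 7)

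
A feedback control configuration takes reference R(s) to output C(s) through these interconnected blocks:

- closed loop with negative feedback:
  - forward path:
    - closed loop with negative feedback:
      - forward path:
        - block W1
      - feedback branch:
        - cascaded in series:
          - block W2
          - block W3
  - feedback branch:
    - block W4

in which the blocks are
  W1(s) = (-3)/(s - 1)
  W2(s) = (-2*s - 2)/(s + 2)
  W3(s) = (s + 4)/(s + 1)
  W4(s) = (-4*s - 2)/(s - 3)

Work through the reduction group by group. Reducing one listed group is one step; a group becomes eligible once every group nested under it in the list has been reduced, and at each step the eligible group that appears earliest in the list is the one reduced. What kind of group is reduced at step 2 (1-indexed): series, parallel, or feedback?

The answer is feedback.

Reasoning:
Step 1. combine W2, W3 in series
Step 2. apply the feedback formula to W1, (W2*W3)
Step 3. close the feedback loop around [W1/(1+W1*(W2*W3))], W4
So the answer for step 2 is feedback.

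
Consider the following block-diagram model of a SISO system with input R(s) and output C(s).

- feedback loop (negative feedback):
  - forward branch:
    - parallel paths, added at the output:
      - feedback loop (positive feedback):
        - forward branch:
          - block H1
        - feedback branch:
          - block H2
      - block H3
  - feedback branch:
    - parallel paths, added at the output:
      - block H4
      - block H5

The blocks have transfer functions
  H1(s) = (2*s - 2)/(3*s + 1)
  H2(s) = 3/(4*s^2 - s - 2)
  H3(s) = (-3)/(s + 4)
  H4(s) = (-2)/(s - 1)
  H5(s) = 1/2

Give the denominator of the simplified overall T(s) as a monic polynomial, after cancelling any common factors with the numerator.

Answer: s^5 + 5*s^4/8 - 91*s^3/32 + 91*s^2/16 - 43*s/32 - 13/8

Working:
Step 1. feedback reduction of H1, H2: (8*s^3 - 10*s^2 - 2*s + 4)/(12*s^3 + s^2 - 13*s + 4)
Step 2. add [H1/(1-H1*H2)], H3 (parallel): (8*s^4 - 14*s^3 - 45*s^2 + 35*s + 4)/(12*s^4 + 49*s^3 - 9*s^2 - 48*s + 16)
Step 3. sum the parallel branches H4, H5: (s - 5)/(2*s - 2)
Step 4. close the feedback loop around ([H1/(1-H1*H2)]+H3), (H4+H5): (16*s^5 - 44*s^4 - 62*s^3 + 160*s^2 - 62*s - 8)/(32*s^5 + 20*s^4 - 91*s^3 + 182*s^2 - 43*s - 52)
Step 4 gives the fully reduced T(s), with no common factor left to cancel. The denominator's leading coefficient is 32, so divide each of its coefficients by 32 to get the monic form.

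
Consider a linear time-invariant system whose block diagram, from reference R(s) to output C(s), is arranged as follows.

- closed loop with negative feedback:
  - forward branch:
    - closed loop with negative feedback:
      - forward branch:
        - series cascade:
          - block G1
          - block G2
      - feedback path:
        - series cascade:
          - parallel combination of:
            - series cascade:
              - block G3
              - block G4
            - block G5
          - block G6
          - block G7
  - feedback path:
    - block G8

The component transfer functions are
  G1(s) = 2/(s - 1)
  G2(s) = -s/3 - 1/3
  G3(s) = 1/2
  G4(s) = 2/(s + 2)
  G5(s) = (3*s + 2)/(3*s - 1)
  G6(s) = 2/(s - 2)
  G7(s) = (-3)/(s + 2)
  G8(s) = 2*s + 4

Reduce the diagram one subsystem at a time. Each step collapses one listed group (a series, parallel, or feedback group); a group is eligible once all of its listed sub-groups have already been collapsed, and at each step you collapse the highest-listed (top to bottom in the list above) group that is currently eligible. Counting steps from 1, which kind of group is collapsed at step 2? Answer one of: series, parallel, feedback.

Step 1 - reduce the series chain G1, G2
Step 2 - multiply G3, G4 (series)
Step 3 - parallel reduction of (G3*G4), G5
Step 4 - cascade ((G3*G4)+G5), G6, G7
Step 5 - close the feedback loop around (G1*G2), (((G3*G4)+G5)*G6*G7)
Step 6 - collapse the loop ([(G1*G2)/(1+(G1*G2)*(((G3*G4)+G5)*G6*G7))] forward, G8 return)
At step 2 the group reduced is series.

Final answer: series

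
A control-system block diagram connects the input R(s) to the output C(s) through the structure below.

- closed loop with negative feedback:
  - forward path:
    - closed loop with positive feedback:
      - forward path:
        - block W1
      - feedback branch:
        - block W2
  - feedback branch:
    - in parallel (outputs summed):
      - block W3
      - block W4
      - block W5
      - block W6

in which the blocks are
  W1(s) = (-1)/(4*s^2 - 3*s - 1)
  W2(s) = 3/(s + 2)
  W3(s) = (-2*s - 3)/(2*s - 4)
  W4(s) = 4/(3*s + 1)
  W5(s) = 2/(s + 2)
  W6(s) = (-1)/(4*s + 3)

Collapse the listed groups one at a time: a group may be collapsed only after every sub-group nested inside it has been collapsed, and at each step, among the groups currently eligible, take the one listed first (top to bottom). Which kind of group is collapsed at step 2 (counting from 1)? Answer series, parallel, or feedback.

Answer: parallel

Working:
(1) reduce the feedback loop with forward W1 and return W2
(2) reduce the parallel group W3, W4, W5, W6
(3) feedback reduction of [W1/(1-W1*W2)], (W3+W4+W5+W6)
At step 2 the group reduced is parallel.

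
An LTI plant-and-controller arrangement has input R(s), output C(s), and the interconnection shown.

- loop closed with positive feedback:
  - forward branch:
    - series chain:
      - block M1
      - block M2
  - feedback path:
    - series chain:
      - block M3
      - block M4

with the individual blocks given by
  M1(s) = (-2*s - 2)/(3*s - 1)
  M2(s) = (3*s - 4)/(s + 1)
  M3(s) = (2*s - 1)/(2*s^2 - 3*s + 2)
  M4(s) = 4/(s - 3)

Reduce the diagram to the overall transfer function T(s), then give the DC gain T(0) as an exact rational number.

The answer is -24/19.

Reasoning:
Step 1: cascade M1, M2, giving (8 - 6*s)/(3*s - 1)
Step 2: cascade M3, M4, giving (8*s - 4)/(2*s^3 - 9*s^2 + 11*s - 6)
Step 3: apply the feedback formula to (M1*M2), (M3*M4), giving (-12*s^4 + 70*s^3 - 138*s^2 + 124*s - 48)/(6*s^4 - 29*s^3 + 90*s^2 - 117*s + 38)
DC gain: substitute s = 0 into T(s) from step 3: T(0) = -48/38 = -24/19.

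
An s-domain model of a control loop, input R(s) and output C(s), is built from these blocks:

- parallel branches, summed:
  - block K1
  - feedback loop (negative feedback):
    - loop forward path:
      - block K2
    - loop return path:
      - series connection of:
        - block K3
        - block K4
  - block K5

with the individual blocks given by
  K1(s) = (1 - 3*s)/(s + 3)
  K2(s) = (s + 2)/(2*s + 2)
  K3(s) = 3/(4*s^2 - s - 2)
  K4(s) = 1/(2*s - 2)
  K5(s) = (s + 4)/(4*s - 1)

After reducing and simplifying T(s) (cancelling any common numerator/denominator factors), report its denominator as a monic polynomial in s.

First reduce the diagram to T(s).

Step 1 - reduce the series chain K3, K4 = 3/(8*s^3 - 10*s^2 - 2*s + 4)
Step 2 - reduce the feedback loop with forward K2 and return (K3*K4) = (8*s^4 + 6*s^3 - 22*s^2 + 8)/(16*s^4 - 4*s^3 - 24*s^2 + 7*s + 14)
Step 3 - add K1, [K2/(1+K2*(K3*K4))], K5 (parallel) = (-144*s^6 + 380*s^5 + 338*s^4 - 717*s^3 - 222*s^2 + 361*s + 130)/(64*s^6 + 160*s^5 - 188*s^4 - 224*s^3 + 205*s^2 + 133*s - 42)
That last expression is T(s), already simplified. Scaling its denominator by 1/64 (the reciprocal of the leading coefficient) yields the monic denominator.

Answer: s^6 + 5*s^5/2 - 47*s^4/16 - 7*s^3/2 + 205*s^2/64 + 133*s/64 - 21/32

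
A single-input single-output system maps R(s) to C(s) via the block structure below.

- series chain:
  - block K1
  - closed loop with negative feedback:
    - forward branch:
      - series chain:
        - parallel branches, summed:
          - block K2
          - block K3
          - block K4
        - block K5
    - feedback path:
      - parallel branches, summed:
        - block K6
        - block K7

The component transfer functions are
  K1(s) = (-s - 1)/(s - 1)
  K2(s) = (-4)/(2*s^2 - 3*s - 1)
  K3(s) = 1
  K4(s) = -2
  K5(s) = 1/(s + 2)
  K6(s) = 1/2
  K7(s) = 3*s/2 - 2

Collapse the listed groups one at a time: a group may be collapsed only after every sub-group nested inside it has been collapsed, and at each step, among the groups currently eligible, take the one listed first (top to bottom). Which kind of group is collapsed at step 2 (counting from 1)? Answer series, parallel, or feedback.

Answer: series

Working:
Step 1. sum the parallel branches K2, K3, K4
Step 2. combine (K2+K3+K4), K5 in series
Step 3. combine K6, K7 in parallel
Step 4. feedback reduction of ((K2+K3+K4)*K5), (K6+K7)
Step 5. cascade K1, [((K2+K3+K4)*K5)/(1+((K2+K3+K4)*K5)*(K6+K7))]
At step 2 the group reduced is series.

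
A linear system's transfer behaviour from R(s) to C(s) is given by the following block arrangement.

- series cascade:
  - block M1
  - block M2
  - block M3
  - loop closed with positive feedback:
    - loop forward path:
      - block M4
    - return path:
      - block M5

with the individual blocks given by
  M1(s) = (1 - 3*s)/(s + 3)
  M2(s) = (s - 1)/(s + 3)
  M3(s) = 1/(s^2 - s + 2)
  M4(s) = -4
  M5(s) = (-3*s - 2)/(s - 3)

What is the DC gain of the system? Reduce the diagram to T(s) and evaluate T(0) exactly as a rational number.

1. apply the feedback formula to M4, M5 gives (4*s - 12)/(11*s + 11)
2. multiply M1, M2, M3, [M4/(1-M4*M5)] (series) gives (-12*s^3 + 52*s^2 - 52*s + 12)/(11*s^5 + 66*s^4 + 110*s^3 + 88*s^2 + 231*s + 198)
The step-2 result is T(s). Setting s = 0: T(0) = 12/198 = 2/33.

Hence the answer: 2/33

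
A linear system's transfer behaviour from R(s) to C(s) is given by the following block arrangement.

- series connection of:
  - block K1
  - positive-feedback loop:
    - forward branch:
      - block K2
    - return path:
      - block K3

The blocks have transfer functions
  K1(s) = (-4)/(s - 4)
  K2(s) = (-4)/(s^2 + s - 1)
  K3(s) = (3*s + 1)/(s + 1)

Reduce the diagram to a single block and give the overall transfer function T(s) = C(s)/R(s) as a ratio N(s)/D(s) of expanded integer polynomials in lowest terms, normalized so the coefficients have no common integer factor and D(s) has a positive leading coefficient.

[1] close the feedback loop around K2, K3 gives (-4*s - 4)/(s^3 + 2*s^2 + 12*s + 3)
[2] cascade K1, [K2/(1-K2*K3)]; the result is T(s) itself (integer coefficients, no common factor, positive leading denominator coefficient)

Answer: (16*s + 16)/(s^4 - 2*s^3 + 4*s^2 - 45*s - 12)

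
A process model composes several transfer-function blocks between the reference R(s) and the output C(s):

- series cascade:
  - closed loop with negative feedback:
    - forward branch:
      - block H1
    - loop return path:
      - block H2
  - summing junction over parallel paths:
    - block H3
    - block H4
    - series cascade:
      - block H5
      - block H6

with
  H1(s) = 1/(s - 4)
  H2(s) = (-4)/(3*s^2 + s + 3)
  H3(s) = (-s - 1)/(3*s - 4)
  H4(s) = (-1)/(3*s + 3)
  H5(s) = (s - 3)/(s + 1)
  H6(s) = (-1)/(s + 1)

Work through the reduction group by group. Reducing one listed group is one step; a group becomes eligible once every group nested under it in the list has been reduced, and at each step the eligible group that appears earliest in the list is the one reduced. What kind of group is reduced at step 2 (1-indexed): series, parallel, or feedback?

Answer: series

Working:
Step 1 - reduce the feedback loop with forward H1 and return H2
Step 2 - cascade H5, H6
Step 3 - sum the parallel branches H3, H4, (H5*H6)
Step 4 - cascade [H1/(1+H1*H2)], (H3+H4+(H5*H6))
Step 2: series.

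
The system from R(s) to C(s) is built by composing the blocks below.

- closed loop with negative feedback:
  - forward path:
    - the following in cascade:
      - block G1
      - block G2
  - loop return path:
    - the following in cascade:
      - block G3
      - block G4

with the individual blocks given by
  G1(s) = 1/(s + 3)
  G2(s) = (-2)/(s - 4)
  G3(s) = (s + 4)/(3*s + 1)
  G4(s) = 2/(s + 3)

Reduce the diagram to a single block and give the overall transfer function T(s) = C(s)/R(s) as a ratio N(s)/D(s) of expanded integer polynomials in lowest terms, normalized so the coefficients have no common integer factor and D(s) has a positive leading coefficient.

Answer: (-6*s^2 - 20*s - 6)/(3*s^4 + 7*s^3 - 43*s^2 - 127*s - 52)

Working:
Step 1. multiply G1, G2 (series): (-2)/(s^2 - s - 12)
Step 2. series reduction of G3, G4: (2*s + 8)/(3*s^2 + 10*s + 3)
Step 3. reduce the feedback loop with forward (G1*G2) and return (G3*G4) - this is the overall T(s), already in the required normalized form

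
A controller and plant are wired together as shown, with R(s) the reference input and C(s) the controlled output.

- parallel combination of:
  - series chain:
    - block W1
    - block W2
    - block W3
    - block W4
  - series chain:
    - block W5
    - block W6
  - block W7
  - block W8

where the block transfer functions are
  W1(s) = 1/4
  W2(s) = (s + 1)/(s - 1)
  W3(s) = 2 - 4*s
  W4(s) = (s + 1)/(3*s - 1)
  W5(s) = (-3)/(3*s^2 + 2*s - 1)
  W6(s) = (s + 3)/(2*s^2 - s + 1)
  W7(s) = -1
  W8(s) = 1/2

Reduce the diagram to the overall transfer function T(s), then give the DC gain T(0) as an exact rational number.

First reduce the diagram to T(s).

1. combine W1, W2, W3, W4 in series; result (-2*s^3 - 3*s^2 + 1)/(6*s^2 - 8*s + 2)
2. reduce the series chain W5, W6; result (-3*s - 9)/(6*s^4 + s^3 - s^2 + 3*s - 1)
3. add (W1*W2*W3*W4), (W5*W6), W7, W8 (parallel); result (-2*s^6 - 7*s^5 + s^4 + s^3 - 6*s^2 - 4*s + 9)/(6*s^5 - 5*s^4 - 2*s^3 + 4*s^2 - 4*s + 1)
That last expression is T(s); at s = 0 only the constant terms survive, so T(0) = 9/1 = 9.

Answer: 9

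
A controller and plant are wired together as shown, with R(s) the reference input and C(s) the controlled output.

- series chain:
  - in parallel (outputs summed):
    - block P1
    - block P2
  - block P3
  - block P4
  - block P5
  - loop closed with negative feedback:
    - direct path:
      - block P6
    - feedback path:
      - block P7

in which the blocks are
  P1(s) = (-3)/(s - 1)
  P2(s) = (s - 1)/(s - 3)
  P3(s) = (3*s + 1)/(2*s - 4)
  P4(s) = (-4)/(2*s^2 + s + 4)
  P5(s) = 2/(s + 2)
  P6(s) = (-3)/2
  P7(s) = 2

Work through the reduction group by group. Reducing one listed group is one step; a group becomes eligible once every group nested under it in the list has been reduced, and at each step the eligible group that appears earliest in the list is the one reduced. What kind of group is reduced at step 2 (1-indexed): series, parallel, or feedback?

Step 1 - reduce the parallel group P1, P2
Step 2 - close the feedback loop around P6, P7
Step 3 - combine (P1+P2), P3, P4, P5, [P6/(1+P6*P7)] in series
Step 2 collapses a feedback group.

Therefore the answer is feedback.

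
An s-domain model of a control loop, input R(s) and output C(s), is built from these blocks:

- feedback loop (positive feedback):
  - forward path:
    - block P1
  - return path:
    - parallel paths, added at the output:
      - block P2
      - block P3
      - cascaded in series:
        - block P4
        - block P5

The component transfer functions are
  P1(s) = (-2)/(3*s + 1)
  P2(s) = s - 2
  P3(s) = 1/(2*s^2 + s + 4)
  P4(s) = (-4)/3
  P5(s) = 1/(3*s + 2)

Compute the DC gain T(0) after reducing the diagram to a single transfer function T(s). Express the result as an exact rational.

Step 1 - combine P4, P5 in series gives (-4)/(9*s + 6)
Step 2 - combine P2, P3, (P4*P5) in parallel gives (18*s^4 - 15*s^3 - 8*s^2 - 55*s - 58)/(18*s^3 + 21*s^2 + 42*s + 24)
Step 3 - close the feedback loop around P1, (P2+P3+(P4*P5)) gives (-36*s^3 - 42*s^2 - 84*s - 48)/(90*s^4 + 51*s^3 + 131*s^2 + 4*s - 92)
That last expression is T(s); at s = 0 only the constant terms survive, so T(0) = -48/(-92) = 12/23.

Final answer: 12/23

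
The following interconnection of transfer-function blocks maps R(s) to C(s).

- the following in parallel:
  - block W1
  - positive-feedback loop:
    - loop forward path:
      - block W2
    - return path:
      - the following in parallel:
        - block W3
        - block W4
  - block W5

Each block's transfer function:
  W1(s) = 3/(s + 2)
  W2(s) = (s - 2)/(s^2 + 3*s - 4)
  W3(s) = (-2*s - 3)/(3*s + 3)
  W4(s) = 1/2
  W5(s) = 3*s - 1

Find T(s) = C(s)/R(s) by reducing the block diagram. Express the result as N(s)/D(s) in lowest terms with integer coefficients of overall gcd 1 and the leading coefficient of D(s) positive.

First reduce the diagram to T(s).

Step 1: add W3, W4 (parallel) = (-s - 3)/(6*s + 6)
Step 2: apply the feedback formula to W2, (W3+W4) = (6*s^2 - 6*s - 12)/(6*s^3 + 25*s^2 - 5*s - 30)
Step 3: add W1, [W2/(1-W2*(W3+W4))], W5 (parallel); the result is T(s) itself (integer coefficients, no common factor, positive leading denominator coefficient)

Answer: (18*s^5 + 105*s^4 + 122*s^3 - 84*s^2 - 179*s - 54)/(6*s^4 + 37*s^3 + 45*s^2 - 40*s - 60)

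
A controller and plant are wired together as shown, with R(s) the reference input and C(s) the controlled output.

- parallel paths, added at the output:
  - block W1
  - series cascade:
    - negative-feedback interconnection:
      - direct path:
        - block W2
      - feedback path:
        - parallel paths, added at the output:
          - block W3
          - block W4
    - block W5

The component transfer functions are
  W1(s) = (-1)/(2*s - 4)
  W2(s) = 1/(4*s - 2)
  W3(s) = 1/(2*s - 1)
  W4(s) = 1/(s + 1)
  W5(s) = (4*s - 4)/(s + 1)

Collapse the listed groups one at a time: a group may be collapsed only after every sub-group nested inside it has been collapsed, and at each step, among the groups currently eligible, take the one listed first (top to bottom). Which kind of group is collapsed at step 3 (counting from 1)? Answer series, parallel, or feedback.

Step 1: combine W3, W4 in parallel
Step 2: collapse the loop (W2 forward, (W3+W4) return)
Step 3: multiply [W2/(1+W2*(W3+W4))], W5 (series)
Step 4: sum the parallel branches W1, ([W2/(1+W2*(W3+W4))]*W5)
At step 3 the group reduced is series.

Therefore the answer is series.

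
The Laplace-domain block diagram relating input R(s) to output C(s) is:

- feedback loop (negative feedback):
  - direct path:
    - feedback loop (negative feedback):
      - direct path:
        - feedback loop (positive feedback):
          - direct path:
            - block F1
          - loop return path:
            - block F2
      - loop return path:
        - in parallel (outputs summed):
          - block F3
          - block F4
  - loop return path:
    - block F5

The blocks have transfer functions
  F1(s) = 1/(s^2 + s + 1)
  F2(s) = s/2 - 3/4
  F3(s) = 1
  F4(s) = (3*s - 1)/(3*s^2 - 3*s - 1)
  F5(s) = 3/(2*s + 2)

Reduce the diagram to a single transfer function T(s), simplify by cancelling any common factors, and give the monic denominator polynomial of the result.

1. reduce the feedback loop with forward F1 and return F2 = 4/(4*s^2 + 2*s + 7)
2. sum the parallel branches F3, F4 = (3*s^2 - 2)/(3*s^2 - 3*s - 1)
3. close the feedback loop around [F1/(1-F1*F2)], (F3+F4) = (12*s^2 - 12*s - 4)/(12*s^4 - 6*s^3 + 23*s^2 - 23*s - 15)
4. reduce the feedback loop with forward [[F1/(1-F1*F2)]/(1+[F1/(1-F1*F2)]*(F3+F4))] and return F5 = (12*s^3 - 16*s - 4)/(12*s^5 + 6*s^4 + 17*s^3 + 18*s^2 - 56*s - 21)
No further cancellation is possible in the step-4 result, so that is T(s). Its denominator becomes monic after dividing by the leading coefficient 12.

Therefore the answer is s^5 + s^4/2 + 17*s^3/12 + 3*s^2/2 - 14*s/3 - 7/4.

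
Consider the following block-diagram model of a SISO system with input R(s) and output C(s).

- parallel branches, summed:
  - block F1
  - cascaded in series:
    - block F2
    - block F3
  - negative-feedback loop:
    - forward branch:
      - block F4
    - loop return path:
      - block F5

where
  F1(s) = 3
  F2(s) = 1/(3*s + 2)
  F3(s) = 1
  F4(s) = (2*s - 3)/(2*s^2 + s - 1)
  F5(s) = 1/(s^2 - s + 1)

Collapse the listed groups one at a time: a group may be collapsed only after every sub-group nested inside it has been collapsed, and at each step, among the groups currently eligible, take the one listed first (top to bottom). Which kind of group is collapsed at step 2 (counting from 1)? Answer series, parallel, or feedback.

Step 1 - combine F2, F3 in series
Step 2 - collapse the loop (F4 forward, F5 return)
Step 3 - parallel reduction of F1, (F2*F3), [F4/(1+F4*F5)]
At step 2 the group reduced is feedback.

Final answer: feedback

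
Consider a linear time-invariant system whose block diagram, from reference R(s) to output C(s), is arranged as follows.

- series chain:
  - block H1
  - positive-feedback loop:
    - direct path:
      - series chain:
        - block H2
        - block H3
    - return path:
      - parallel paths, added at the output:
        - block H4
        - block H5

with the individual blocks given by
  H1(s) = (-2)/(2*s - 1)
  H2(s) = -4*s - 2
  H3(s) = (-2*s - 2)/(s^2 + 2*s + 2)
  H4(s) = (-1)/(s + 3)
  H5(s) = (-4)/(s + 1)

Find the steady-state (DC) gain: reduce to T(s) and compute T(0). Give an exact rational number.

1. multiply H2, H3 (series); result (8*s^2 + 12*s + 4)/(s^2 + 2*s + 2)
2. add H4, H5 (parallel); result (-5*s - 13)/(s^2 + 4*s + 3)
3. collapse the loop ((H2*H3) forward, (H4+H5) return); result (8*s^3 + 36*s^2 + 40*s + 12)/(s^3 + 45*s^2 + 132*s + 58)
4. combine H1, [(H2*H3)/(1-(H2*H3)*(H4+H5))] in series; result (-16*s^3 - 72*s^2 - 80*s - 24)/(2*s^4 + 89*s^3 + 219*s^2 - 16*s - 58)
Evaluating the step-4 result (the overall T(s)) at s = 0 gives T(0) = -24/(-58) = 12/29.

Therefore the answer is 12/29.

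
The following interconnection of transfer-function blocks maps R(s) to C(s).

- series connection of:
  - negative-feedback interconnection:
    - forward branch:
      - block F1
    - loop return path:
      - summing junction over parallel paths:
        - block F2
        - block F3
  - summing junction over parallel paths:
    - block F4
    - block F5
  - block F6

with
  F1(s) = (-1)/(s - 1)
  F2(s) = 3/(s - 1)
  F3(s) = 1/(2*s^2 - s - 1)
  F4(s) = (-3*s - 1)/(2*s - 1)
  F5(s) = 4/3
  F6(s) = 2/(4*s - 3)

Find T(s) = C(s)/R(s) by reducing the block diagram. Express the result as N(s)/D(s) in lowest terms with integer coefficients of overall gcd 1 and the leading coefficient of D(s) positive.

The answer is (4*s^3 + 26*s^2 - 16*s - 14)/(48*s^5 - 132*s^4 - 36*s^3 + 81*s^2 + 36*s - 27).

Reasoning:
Step 1 - sum the parallel branches F2, F3: (6*s + 4)/(2*s^2 - s - 1)
Step 2 - reduce the feedback loop with forward F1 and return (F2+F3): (-2*s^2 + s + 1)/(2*s^3 - 3*s^2 - 6*s - 3)
Step 3 - combine F4, F5 in parallel: (-s - 7)/(6*s - 3)
Step 4 - series reduction of [F1/(1+F1*(F2+F3))], (F4+F5), F6, giving the overall T(s)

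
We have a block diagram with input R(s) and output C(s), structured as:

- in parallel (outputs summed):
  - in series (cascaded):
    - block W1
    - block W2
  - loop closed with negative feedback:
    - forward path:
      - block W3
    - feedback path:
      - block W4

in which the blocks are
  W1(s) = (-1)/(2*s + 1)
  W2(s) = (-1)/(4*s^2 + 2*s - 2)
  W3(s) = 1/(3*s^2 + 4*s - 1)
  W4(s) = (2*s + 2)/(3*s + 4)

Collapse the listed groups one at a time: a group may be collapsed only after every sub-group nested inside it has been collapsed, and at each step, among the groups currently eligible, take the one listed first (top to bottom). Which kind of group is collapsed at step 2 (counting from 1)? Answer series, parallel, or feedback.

Step 1: multiply W1, W2 (series)
Step 2: apply the feedback formula to W3, W4
Step 3: reduce the parallel group (W1*W2), [W3/(1+W3*W4)]
The group at step 2 is a feedback group.

Hence the answer: feedback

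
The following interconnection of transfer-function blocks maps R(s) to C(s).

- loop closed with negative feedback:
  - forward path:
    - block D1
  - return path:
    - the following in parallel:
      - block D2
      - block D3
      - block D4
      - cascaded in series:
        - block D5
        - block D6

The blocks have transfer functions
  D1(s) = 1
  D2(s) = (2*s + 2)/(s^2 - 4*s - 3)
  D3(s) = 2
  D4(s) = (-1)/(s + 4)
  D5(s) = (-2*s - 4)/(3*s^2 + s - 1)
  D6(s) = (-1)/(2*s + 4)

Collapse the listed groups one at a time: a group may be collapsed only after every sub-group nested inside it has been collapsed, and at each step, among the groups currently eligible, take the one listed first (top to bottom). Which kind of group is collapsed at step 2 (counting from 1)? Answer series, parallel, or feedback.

1. combine D5, D6 in series
2. reduce the parallel group D2, D3, D4, (D5*D6)
3. feedback reduction of D1, (D2+D3+D4+(D5*D6))
The group at step 2 is a parallel group.

Hence the answer: parallel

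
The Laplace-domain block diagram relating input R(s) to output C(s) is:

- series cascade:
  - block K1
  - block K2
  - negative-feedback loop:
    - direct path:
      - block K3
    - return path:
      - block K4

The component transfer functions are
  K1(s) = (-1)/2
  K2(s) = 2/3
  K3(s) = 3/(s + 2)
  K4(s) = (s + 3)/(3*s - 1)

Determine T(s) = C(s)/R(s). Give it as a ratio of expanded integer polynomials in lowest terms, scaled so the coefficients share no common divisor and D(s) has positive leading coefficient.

Answer: (1 - 3*s)/(3*s^2 + 8*s + 7)

Working:
Step 1 - reduce the feedback loop with forward K3 and return K4, giving (9*s - 3)/(3*s^2 + 8*s + 7)
Step 2 - cascade K1, K2, [K3/(1+K3*K4)]; the result is T(s) itself (integer coefficients, no common factor, positive leading denominator coefficient)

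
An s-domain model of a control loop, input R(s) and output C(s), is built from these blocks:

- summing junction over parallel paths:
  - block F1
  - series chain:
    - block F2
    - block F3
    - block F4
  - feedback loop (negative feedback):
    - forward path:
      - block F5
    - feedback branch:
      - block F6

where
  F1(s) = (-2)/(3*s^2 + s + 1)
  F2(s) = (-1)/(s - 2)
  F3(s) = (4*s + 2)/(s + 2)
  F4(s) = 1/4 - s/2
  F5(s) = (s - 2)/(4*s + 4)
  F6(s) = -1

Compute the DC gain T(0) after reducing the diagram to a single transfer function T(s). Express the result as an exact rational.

First reduce the diagram to T(s).

[1] cascade F2, F3, F4: (4*s^2 - 1)/(2*s^2 - 8)
[2] apply the feedback formula to F5, F6: (s - 2)/(3*s + 6)
[3] add F1, (F2*F3*F4), [F5/(1+F5*F6)] (parallel): (42*s^4 - 10*s^3 + 9*s^2 - 3*s + 53)/(18*s^4 + 6*s^3 - 66*s^2 - 24*s - 24)
Evaluating the step-3 result (the overall T(s)) at s = 0 gives T(0) = 53/(-24) = -53/24.

Answer: -53/24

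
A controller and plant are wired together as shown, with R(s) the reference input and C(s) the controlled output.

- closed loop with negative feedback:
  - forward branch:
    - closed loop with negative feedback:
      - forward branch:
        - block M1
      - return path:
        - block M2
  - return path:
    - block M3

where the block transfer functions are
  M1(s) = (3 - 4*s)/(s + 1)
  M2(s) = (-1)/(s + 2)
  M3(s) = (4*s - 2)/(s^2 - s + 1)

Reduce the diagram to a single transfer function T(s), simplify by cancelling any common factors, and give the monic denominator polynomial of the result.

1. reduce the feedback loop with forward M1 and return M2; result (-4*s^2 - 5*s + 6)/(s^2 + 7*s - 1)
2. apply the feedback formula to [M1/(1+M1*M2)], M3; result (-4*s^4 - s^3 + 7*s^2 - 11*s + 6)/(s^4 - 10*s^3 - 19*s^2 + 42*s - 13)
T(s) is the step-2 result (common factors already cancelled). Leading coefficient of the denominator: 1, so no rescaling is needed.

Hence the answer: s^4 - 10*s^3 - 19*s^2 + 42*s - 13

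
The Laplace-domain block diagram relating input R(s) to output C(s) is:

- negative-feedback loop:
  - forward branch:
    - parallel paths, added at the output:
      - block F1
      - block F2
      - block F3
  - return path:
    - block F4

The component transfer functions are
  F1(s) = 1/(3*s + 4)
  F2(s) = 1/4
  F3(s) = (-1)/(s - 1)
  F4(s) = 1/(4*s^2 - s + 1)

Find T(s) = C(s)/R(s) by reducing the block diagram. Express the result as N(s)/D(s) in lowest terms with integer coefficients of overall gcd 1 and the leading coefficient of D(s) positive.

1. sum the parallel branches F1, F2, F3: (3*s^2 - 7*s - 24)/(12*s^2 + 4*s - 16)
2. apply the feedback formula to (F1+F2+F3), F4, giving the overall T(s)

Final answer: (12*s^4 - 31*s^3 - 86*s^2 + 17*s - 24)/(48*s^4 + 4*s^3 - 53*s^2 + 13*s - 40)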